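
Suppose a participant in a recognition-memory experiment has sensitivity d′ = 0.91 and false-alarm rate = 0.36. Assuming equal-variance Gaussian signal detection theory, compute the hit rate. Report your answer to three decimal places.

z(false-alarm rate) = z(0.36) = -0.3585
z(H) = z(FA) + d' = -0.3585 + 0.91 = 0.5515
hit rate = Φ(0.5515) = 0.7094

hit rate = 0.709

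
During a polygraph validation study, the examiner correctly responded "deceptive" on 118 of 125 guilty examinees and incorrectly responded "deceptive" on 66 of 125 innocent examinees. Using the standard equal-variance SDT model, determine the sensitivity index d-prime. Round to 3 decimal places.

d-prime = 1.519

H = 118/125 = 0.9440
FA = 66/125 = 0.5280
z(H) = z(0.9440) = 1.5893
z(FA) = z(0.5280) = 0.0702
d' = z(H) − z(FA) = 1.5893 − 0.0702 = 1.5191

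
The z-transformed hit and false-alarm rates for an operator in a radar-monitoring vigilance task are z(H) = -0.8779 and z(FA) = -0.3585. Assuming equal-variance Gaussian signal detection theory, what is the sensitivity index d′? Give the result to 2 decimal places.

d′ = -0.52

d' = z(H) − z(FA) = -0.8779 − (-0.3585) = -0.5194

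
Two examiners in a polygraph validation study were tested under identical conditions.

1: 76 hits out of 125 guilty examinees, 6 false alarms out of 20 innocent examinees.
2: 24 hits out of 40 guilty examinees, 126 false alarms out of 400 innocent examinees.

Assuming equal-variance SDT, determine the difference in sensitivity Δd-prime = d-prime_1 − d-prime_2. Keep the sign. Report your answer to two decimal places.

1: z(0.6080) = 0.274, z(0.3000) = -0.524, d' = 0.798
2: z(0.6000) = 0.253, z(0.3150) = -0.482, d' = 0.735
Δd' = d'_1 − d'_2 = 0.798 − 0.735 = 0.063
1 has the higher sensitivity.

Δd-prime = 0.06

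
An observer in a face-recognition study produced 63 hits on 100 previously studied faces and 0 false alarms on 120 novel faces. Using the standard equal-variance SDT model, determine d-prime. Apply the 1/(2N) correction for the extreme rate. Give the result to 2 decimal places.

The false-alarm rate is 0/120 = 0, so apply the 1/(2N) correction: FA → 1/(2·120) = 0.00417.
z(H) = z(0.63000) = 0.332
z(FA) = z(0.00417) = -2.638
d' = 0.332 − (-2.638) = 2.970

d-prime = 2.97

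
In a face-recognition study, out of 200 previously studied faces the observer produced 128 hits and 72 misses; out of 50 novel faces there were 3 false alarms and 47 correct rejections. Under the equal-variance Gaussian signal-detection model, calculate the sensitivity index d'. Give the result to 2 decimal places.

d' = 1.91

H = 128/200 = 0.6400
FA = 3/50 = 0.0600
z(H) = z(0.6400) = 0.358
z(FA) = z(0.0600) = -1.555
d' = z(H) − z(FA) = 0.358 − (-1.555) = 1.913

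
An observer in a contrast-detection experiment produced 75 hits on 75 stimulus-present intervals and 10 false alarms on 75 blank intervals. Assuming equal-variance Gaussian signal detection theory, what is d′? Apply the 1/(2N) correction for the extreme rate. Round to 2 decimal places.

d′ = 3.59

The hit rate is 75/75 = 1, so apply the 1/(2N) correction: H → 1 − 1/(2·75) = 0.99333.
z(H) = z(0.99333) = 2.475
z(FA) = z(0.13333) = -1.111
d' = 2.475 − (-1.111) = 3.586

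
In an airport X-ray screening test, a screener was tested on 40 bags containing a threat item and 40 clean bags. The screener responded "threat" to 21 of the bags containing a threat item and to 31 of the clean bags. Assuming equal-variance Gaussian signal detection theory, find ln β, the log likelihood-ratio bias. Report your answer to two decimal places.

ln β = 0.28

H = 21/40 = 0.5250
FA = 31/40 = 0.7750
Φ⁻¹(H) = Φ⁻¹(0.5250) = 0.063
Φ⁻¹(FA) = Φ⁻¹(0.7750) = 0.755
ln β = −½·[z(H)² − z(FA)²] = −0.5 × (0.004 − 0.570) = 0.283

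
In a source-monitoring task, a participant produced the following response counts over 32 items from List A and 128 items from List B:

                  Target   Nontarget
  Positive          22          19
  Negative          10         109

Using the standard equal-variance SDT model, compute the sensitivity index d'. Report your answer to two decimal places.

d' = 1.53

H = 22/32 = 0.6875
FA = 19/128 = 0.1484
z(0.6875) = 0.489, z(0.1484) = -1.043
d' = z(H) − z(FA) = 0.489 − (-1.043) = 1.532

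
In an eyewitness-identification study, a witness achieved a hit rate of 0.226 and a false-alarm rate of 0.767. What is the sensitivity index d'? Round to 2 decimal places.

z(H) = -0.7521
z(FA) = 0.7290
d' = z(H) − z(FA) = -0.7521 − 0.7290 = -1.4811

d' = -1.48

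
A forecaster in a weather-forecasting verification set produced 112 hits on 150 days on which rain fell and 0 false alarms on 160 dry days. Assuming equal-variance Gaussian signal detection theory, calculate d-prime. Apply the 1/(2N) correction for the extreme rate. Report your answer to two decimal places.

The false-alarm rate is 0/160 = 0, so apply the 1/(2N) correction: FA → 1/(2·160) = 0.00313.
z(H) = z(0.74667) = 0.664
z(FA) = z(0.00313) = -2.734
d' = 0.664 − (-2.734) = 3.398

d-prime = 3.40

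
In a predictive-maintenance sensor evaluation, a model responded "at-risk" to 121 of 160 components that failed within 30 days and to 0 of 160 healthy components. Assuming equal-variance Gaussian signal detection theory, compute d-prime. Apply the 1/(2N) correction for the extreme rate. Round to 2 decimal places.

d-prime = 3.43

The false-alarm rate is 0/160 = 0, so apply the 1/(2N) correction: FA → 1/(2·160) = 0.00313.
z(H) = z(0.75625) = 0.694
z(FA) = z(0.00313) = -2.734
d' = 0.694 − (-2.734) = 3.428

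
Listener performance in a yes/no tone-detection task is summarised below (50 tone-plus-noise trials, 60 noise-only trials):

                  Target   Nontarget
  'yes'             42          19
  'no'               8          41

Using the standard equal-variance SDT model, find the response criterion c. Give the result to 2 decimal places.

c = -0.26

H = 42/50 = 0.8400
FA = 19/60 = 0.3167
z(0.8400) = 0.9945, z(0.3167) = -0.4769
c = −½·[z(H) + z(FA)] = −0.5 × (0.9945 + (-0.4769)) = -0.2588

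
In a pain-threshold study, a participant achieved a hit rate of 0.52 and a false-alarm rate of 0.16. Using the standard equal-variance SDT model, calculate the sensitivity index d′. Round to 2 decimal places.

z(H) = 0.050
z(FA) = -0.994
d' = z(H) − z(FA) = 0.050 − (-0.994) = 1.044

d′ = 1.04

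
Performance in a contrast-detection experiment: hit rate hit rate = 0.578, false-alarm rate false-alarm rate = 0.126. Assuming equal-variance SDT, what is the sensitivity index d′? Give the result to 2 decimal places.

z(0.578) = 0.197, z(0.126) = -1.146
d' = z(H) − z(FA) = 0.197 − (-1.146) = 1.343

d′ = 1.34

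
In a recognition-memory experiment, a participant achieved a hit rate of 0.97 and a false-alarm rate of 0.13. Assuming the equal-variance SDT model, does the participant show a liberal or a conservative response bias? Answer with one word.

liberal

z(H) = 1.881, z(FA) = -1.126
c = −½·(z(H) + z(FA)) = -0.3775
c < 0 → liberal criterion (biased toward responding “yes”).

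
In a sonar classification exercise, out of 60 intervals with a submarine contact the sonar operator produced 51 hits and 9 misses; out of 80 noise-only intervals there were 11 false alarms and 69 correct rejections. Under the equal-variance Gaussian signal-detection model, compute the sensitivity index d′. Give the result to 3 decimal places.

H = 51/60 = 0.8500
FA = 11/80 = 0.1375
z(H) = z(0.8500) = 1.0364
z(FA) = z(0.1375) = -1.0916
d' = z(H) − z(FA) = 1.0364 − (-1.0916) = 2.1280

d′ = 2.128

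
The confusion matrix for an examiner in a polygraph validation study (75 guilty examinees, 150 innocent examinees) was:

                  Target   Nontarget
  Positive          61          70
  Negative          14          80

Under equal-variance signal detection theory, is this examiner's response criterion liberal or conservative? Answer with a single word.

z(H) = 0.890, z(FA) = -0.084
c = −½·(z(H) + z(FA)) = -0.403
c < 0 → liberal criterion (biased toward responding “yes”).

liberal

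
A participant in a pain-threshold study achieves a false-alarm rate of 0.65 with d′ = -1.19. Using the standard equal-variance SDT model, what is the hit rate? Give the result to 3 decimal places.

hit rate = 0.211

z(false-alarm rate) = z(0.65) = 0.3853
z(H) = z(FA) + d' = 0.3853 + (-1.19) = -0.8047
hit rate = Φ(-0.8047) = 0.2105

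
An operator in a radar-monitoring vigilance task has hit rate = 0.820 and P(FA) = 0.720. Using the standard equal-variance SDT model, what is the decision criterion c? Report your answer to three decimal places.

Φ⁻¹(0.820) = 0.9154, Φ⁻¹(0.720) = 0.5828
c = −½·[z(H) + z(FA)] = −0.5 × (0.9154 + 0.5828) = -0.7491
c < 0: the operator has a liberal response bias.

c = -0.749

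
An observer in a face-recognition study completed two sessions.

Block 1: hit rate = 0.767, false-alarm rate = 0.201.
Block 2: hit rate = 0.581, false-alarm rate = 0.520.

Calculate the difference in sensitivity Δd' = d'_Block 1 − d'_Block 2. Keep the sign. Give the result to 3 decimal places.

Block 1: z(0.767) = 0.7290, z(0.201) = -0.8381, d' = 1.5671
Block 2: z(0.581) = 0.2045, z(0.520) = 0.0502, d' = 0.1543
Δd' = d'_Block 1 − d'_Block 2 = 1.5671 − 0.1543 = 1.4128
Block 1 has the higher sensitivity.

Δd' = 1.413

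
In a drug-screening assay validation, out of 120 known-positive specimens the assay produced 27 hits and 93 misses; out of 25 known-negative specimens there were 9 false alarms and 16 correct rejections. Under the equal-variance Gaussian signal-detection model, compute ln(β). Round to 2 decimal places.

ln β = -0.22

H = 27/120 = 0.2250
FA = 9/25 = 0.3600
z(H) = z(0.2250) = -0.755
z(FA) = z(0.3600) = -0.358
ln β = −½·[z(H)² − z(FA)²] = −0.5 × (0.570 − 0.128) = -0.221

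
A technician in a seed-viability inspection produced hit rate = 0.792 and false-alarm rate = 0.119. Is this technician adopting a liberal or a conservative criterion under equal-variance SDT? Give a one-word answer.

z(H) = 0.813, z(FA) = -1.180
c = −½·(z(H) + z(FA)) = 0.1835
c > 0 → conservative criterion (biased toward responding “no”).

conservative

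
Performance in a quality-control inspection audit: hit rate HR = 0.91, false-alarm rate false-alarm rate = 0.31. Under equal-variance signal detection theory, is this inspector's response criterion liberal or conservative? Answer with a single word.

z(H) = 1.341, z(FA) = -0.496
c = −½·(z(H) + z(FA)) = -0.4225
c < 0 → liberal criterion (biased toward responding “yes”).

liberal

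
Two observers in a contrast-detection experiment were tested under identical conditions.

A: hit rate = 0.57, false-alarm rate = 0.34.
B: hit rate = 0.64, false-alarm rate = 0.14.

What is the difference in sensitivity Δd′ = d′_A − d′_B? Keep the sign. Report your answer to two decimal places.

A: z(0.57) = 0.176, z(0.34) = -0.412, d' = 0.588
B: z(0.64) = 0.358, z(0.14) = -1.080, d' = 1.438
Δd' = d'_A − d'_B = 0.588 − 1.438 = -0.850
B has the higher sensitivity.

Δd′ = -0.85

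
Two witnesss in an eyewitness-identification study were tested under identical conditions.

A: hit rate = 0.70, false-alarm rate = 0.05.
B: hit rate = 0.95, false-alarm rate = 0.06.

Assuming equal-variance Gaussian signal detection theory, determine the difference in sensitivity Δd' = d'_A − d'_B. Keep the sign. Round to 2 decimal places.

A: z(0.70) = 0.524, z(0.05) = -1.645, d' = 2.169
B: z(0.95) = 1.645, z(0.06) = -1.555, d' = 3.200
Δd' = d'_A − d'_B = 2.169 − 3.200 = -1.031
B has the higher sensitivity.

Δd' = -1.03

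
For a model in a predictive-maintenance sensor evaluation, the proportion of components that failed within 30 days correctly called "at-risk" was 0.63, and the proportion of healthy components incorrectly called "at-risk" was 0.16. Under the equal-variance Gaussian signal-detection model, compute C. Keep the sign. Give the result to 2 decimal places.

z(H) = z(0.63) = 0.332
z(FA) = z(0.16) = -0.994
c = −½·[z(H) + z(FA)] = −0.5 × (0.332 + (-0.994)) = 0.331
c > 0: the model has a conservative response bias.

C = 0.33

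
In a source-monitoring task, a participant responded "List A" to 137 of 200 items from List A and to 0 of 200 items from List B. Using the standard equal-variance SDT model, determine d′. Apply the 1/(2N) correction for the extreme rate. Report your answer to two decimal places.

The false-alarm rate is 0/200 = 0, so apply the 1/(2N) correction: FA → 1/(2·200) = 0.00250.
z(H) = z(0.68500) = 0.482
z(FA) = z(0.00250) = -2.807
d' = 0.482 − (-2.807) = 3.289

d′ = 3.29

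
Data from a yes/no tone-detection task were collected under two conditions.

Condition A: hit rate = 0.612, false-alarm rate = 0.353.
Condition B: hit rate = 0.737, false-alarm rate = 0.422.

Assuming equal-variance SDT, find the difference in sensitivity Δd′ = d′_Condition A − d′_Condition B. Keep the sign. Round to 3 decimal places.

Δd′ = -0.169

Condition A: z(0.612) = 0.2845, z(0.353) = -0.3772, d' = 0.6617
Condition B: z(0.737) = 0.6341, z(0.422) = -0.1968, d' = 0.8309
Δd' = d'_Condition A − d'_Condition B = 0.6617 − 0.8309 = -0.1692
Condition B has the higher sensitivity.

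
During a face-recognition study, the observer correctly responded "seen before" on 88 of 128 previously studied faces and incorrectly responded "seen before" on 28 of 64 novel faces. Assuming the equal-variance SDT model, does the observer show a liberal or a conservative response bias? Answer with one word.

liberal

z(H) = 0.489, z(FA) = -0.157
c = −½·(z(H) + z(FA)) = -0.166
c < 0 → liberal criterion (biased toward responding “yes”).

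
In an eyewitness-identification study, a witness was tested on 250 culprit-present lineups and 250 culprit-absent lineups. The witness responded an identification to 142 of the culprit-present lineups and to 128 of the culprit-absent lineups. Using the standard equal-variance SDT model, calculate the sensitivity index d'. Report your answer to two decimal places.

d' = 0.14

H = 142/250 = 0.5680
FA = 128/250 = 0.5120
z(H) = z(0.5680) = 0.1713
z(FA) = z(0.5120) = 0.0301
d' = z(H) − z(FA) = 0.1713 − 0.0301 = 0.1412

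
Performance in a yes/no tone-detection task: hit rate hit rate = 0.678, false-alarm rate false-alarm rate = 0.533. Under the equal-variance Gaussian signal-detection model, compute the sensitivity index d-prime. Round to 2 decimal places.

d-prime = 0.38

z(H) = z(0.678) = 0.462
z(FA) = z(0.533) = 0.083
d' = z(H) − z(FA) = 0.462 − 0.083 = 0.379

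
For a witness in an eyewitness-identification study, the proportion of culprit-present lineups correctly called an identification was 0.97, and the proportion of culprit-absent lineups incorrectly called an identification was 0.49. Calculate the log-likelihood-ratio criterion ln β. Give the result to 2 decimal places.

ln β = -1.77

z(H) = 1.881
z(FA) = -0.025
ln β = −½·[z(H)² − z(FA)²] = −0.5 × (3.538 − 0.001) = -1.7685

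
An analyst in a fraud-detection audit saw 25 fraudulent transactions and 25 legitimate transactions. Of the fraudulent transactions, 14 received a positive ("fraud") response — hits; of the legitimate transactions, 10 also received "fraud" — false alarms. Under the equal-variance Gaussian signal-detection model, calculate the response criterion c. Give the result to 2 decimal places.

c = 0.05

H = 14/25 = 0.5600
FA = 10/25 = 0.4000
z(H) = 0.1510
z(FA) = -0.2533
c = −½·[z(H) + z(FA)] = −0.5 × (0.1510 + (-0.2533)) = 0.05115
c > 0: the analyst has a conservative response bias.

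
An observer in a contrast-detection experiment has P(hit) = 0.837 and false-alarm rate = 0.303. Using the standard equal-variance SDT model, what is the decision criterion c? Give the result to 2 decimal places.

Φ⁻¹(H) = 0.9822
Φ⁻¹(FA) = -0.5158
c = −½·[z(H) + z(FA)] = −0.5 × (0.9822 + (-0.5158)) = -0.2332

c = -0.23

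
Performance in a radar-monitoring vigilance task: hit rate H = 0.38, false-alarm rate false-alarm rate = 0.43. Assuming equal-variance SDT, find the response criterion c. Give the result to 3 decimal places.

c = 0.241

z(H) = -0.3055
z(FA) = -0.1764
c = −½·[z(H) + z(FA)] = −0.5 × (-0.3055 + (-0.1764)) = 0.24095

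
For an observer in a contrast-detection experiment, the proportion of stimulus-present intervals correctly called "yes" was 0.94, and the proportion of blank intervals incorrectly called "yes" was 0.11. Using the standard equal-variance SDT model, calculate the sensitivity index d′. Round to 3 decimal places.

d′ = 2.781

Φ⁻¹(H) = Φ⁻¹(0.94) = 1.5548
Φ⁻¹(FA) = Φ⁻¹(0.11) = -1.2265
d' = z(H) − z(FA) = 1.5548 − (-1.2265) = 2.7813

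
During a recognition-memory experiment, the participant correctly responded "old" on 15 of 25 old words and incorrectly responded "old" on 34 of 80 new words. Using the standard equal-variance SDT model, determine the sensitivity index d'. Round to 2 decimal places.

H = 15/25 = 0.6000
FA = 34/80 = 0.4250
z(H) = z(0.6000) = 0.2533
z(FA) = z(0.4250) = -0.1891
d' = z(H) − z(FA) = 0.2533 − (-0.1891) = 0.4424

d' = 0.44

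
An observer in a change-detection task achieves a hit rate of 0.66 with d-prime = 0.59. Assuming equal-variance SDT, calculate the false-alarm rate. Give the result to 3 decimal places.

z(hit rate) = z(0.66) = 0.4125
z(FA) = z(H) − d' = 0.4125 − 0.59 = -0.1775
false-alarm rate = Φ(-0.1775) = 0.4296

false-alarm rate = 0.430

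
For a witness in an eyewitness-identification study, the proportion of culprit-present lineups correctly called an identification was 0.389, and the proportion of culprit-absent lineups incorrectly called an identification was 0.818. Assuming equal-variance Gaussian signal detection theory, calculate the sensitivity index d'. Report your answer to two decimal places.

z(H) = -0.282
z(FA) = 0.908
d' = z(H) − z(FA) = -0.282 − 0.908 = -1.190

d' = -1.19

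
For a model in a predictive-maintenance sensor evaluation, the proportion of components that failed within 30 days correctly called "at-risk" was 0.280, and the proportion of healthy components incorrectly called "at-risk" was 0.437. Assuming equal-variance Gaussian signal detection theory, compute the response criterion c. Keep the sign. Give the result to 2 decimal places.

z(H) = z(0.280) = -0.583
z(FA) = z(0.437) = -0.159
c = −½·[z(H) + z(FA)] = −0.5 × (-0.583 + (-0.159)) = 0.371
c > 0: the model has a conservative response bias.

c = 0.37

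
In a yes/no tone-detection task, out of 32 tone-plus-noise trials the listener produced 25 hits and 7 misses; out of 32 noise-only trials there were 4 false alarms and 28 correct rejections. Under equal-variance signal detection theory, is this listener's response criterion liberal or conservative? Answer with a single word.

conservative

z(H) = 0.776, z(FA) = -1.150
c = −½·(z(H) + z(FA)) = 0.187
c > 0 → conservative criterion (biased toward responding “no”).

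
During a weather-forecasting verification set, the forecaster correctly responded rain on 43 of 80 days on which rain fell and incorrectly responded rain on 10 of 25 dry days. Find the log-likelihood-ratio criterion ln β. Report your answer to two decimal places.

H = 43/80 = 0.5375
FA = 10/25 = 0.4000
z(H) = z(0.5375) = 0.094
z(FA) = z(0.4000) = -0.253
ln β = −½·[z(H)² − z(FA)²] = −0.5 × (0.009 − 0.064) = 0.0275

ln β = 0.03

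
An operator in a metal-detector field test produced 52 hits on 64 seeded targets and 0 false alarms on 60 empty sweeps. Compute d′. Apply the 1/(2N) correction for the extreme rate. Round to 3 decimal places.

d′ = 3.281

The false-alarm rate is 0/60 = 0, so apply the 1/(2N) correction: FA → 1/(2·60) = 0.00833.
z(H) = z(0.81250) = 0.8871
z(FA) = z(0.00833) = -2.3941
d' = 0.8871 − (-2.3941) = 3.2812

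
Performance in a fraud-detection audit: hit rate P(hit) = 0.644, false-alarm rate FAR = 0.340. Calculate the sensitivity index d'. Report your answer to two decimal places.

d' = 0.78

z(0.644) = 0.3692, z(0.340) = -0.4125
d' = z(H) − z(FA) = 0.3692 − (-0.4125) = 0.7817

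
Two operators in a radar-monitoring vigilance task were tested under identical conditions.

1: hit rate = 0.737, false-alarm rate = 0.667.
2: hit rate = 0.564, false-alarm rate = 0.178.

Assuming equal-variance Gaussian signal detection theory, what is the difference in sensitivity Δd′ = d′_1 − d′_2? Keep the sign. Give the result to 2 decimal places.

Δd′ = -0.88

1: z(0.737) = 0.634, z(0.667) = 0.432, d' = 0.202
2: z(0.564) = 0.161, z(0.178) = -0.923, d' = 1.084
Δd' = d'_1 − d'_2 = 0.202 − 1.084 = -0.882
2 has the higher sensitivity.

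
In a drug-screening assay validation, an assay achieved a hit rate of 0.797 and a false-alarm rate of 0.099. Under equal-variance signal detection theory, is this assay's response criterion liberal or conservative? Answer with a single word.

conservative

z(H) = 0.831, z(FA) = -1.287
c = −½·(z(H) + z(FA)) = 0.228
c > 0 → conservative criterion (biased toward responding “no”).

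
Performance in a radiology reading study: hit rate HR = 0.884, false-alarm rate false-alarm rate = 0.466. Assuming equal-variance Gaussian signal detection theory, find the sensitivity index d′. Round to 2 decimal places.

z(H) = 1.195
z(FA) = -0.085
d' = z(H) − z(FA) = 1.195 − (-0.085) = 1.280

d′ = 1.28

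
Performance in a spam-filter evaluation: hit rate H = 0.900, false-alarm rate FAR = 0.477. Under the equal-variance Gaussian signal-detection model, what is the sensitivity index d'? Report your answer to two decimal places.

d' = 1.34

Φ⁻¹(H) = Φ⁻¹(0.900) = 1.282
Φ⁻¹(FA) = Φ⁻¹(0.477) = -0.058
d' = z(H) − z(FA) = 1.282 − (-0.058) = 1.340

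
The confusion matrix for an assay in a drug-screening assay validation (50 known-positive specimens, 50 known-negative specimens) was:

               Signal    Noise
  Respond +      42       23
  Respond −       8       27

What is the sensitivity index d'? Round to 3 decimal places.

H = 42/50 = 0.8400
FA = 23/50 = 0.4600
z(0.8400) = 0.9945, z(0.4600) = -0.1004
d' = z(H) − z(FA) = 0.9945 − (-0.1004) = 1.0949

d' = 1.095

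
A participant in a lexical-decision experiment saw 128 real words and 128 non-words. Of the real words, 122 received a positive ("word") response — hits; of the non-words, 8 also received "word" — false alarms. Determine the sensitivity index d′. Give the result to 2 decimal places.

H = 122/128 = 0.9531
FA = 8/128 = 0.0625
z(H) = 1.6757
z(FA) = -1.5341
d' = z(H) − z(FA) = 1.6757 − (-1.5341) = 3.2098

d′ = 3.21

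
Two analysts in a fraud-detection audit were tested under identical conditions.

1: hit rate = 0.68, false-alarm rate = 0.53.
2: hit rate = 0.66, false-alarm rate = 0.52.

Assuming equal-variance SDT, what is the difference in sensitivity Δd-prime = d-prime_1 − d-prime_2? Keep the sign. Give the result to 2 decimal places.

Δd-prime = 0.03

1: z(0.68) = 0.468, z(0.53) = 0.075, d' = 0.393
2: z(0.66) = 0.412, z(0.52) = 0.050, d' = 0.362
Δd' = d'_1 − d'_2 = 0.393 − 0.362 = 0.031
1 has the higher sensitivity.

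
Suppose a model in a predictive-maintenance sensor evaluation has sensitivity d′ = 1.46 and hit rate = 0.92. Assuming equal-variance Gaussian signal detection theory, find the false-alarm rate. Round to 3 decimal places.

z(hit rate) = z(0.92) = 1.4051
z(FA) = z(H) − d' = 1.4051 − 1.46 = -0.0549
false-alarm rate = Φ(-0.0549) = 0.4781

false-alarm rate = 0.478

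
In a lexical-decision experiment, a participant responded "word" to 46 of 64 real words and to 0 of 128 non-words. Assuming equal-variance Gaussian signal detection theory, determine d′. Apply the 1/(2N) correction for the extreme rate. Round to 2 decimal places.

The false-alarm rate is 0/128 = 0, so apply the 1/(2N) correction: FA → 1/(2·128) = 0.00391.
z(H) = z(0.71875) = 0.579
z(FA) = z(0.00391) = -2.660
d' = 0.579 − (-2.660) = 3.239

d′ = 3.24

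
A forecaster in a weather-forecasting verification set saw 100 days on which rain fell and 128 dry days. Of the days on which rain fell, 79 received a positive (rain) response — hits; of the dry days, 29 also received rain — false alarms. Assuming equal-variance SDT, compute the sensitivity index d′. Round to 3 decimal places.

H = 79/100 = 0.7900
FA = 29/128 = 0.2266
Φ⁻¹(H) = Φ⁻¹(0.7900) = 0.8064
Φ⁻¹(FA) = Φ⁻¹(0.2266) = -0.7501
d' = z(H) − z(FA) = 0.8064 − (-0.7501) = 1.5565

d′ = 1.557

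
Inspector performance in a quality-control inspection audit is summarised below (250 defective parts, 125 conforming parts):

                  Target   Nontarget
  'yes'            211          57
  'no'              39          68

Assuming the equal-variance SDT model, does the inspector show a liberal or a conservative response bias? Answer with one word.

liberal

z(H) = 1.011, z(FA) = -0.111
c = −½·(z(H) + z(FA)) = -0.450
c < 0 → liberal criterion (biased toward responding “yes”).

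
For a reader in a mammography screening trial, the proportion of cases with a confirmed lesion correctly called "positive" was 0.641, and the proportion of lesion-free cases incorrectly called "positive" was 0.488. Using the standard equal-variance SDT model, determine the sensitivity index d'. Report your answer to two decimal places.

d' = 0.39

z(H) = 0.361
z(FA) = -0.030
d' = z(H) − z(FA) = 0.361 − (-0.030) = 0.391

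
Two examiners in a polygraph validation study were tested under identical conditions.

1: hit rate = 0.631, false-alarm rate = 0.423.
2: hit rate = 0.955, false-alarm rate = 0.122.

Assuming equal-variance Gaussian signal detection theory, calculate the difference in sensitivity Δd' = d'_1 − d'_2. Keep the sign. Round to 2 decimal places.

1: z(0.631) = 0.335, z(0.423) = -0.194, d' = 0.529
2: z(0.955) = 1.695, z(0.122) = -1.165, d' = 2.860
Δd' = d'_1 − d'_2 = 0.529 − 2.860 = -2.331
2 has the higher sensitivity.

Δd' = -2.33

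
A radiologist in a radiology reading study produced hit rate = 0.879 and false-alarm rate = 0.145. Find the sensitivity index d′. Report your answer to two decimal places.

Φ⁻¹(0.879) = 1.1700, Φ⁻¹(0.145) = -1.0581
d' = z(H) − z(FA) = 1.1700 − (-1.0581) = 2.2281

d′ = 2.23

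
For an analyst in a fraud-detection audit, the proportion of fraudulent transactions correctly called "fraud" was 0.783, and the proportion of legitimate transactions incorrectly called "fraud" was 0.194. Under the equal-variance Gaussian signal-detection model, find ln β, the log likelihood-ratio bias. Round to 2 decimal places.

z(0.783) = 0.782, z(0.194) = -0.863
ln β = −½·[z(H)² − z(FA)²] = −0.5 × (0.612 − 0.745) = 0.0665

ln β = 0.07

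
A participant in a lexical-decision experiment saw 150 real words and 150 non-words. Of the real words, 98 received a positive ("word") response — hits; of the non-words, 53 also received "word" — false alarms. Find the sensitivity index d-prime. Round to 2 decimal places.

H = 98/150 = 0.6533
FA = 53/150 = 0.3533
Φ⁻¹(H) = Φ⁻¹(0.6533) = 0.3942
Φ⁻¹(FA) = Φ⁻¹(0.3533) = -0.3764
d' = z(H) − z(FA) = 0.3942 − (-0.3764) = 0.7706

d-prime = 0.77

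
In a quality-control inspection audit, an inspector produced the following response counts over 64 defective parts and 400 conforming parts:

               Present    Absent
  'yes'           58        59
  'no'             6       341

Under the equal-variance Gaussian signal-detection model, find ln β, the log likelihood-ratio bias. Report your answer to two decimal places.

ln β = -0.32

H = 58/64 = 0.9062
FA = 59/400 = 0.1475
Φ⁻¹(H) = Φ⁻¹(0.9062) = 1.318
Φ⁻¹(FA) = Φ⁻¹(0.1475) = -1.047
ln β = −½·[z(H)² − z(FA)²] = −0.5 × (1.737 − 1.096) = -0.3205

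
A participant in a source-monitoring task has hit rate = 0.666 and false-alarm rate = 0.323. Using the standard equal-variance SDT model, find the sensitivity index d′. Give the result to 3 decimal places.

d′ = 0.888

z(H) = z(0.666) = 0.4289
z(FA) = z(0.323) = -0.4593
d' = z(H) − z(FA) = 0.4289 − (-0.4593) = 0.8882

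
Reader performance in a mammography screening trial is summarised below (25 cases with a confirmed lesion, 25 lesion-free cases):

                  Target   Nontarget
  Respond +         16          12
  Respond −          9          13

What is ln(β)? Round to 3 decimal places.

H = 16/25 = 0.6400
FA = 12/25 = 0.4800
z(0.6400) = 0.3585, z(0.4800) = -0.0502
ln β = −½·[z(H)² − z(FA)²] = −0.5 × (0.1285 − 0.0025) = -0.0630

ln β = -0.063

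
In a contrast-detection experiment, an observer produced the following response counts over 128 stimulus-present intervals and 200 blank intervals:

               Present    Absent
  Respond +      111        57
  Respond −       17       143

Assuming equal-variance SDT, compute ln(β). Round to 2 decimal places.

H = 111/128 = 0.8672
FA = 57/200 = 0.2850
z(H) = z(0.8672) = 1.113
z(FA) = z(0.2850) = -0.568
ln β = −½·[z(H)² − z(FA)²] = −0.5 × (1.239 − 0.323) = -0.458

ln β = -0.46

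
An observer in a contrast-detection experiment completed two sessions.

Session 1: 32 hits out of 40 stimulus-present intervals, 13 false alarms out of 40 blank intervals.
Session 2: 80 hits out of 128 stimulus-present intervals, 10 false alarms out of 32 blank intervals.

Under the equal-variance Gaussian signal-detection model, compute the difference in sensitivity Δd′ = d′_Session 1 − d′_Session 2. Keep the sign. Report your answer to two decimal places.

Session 1: z(0.8000) = 0.842, z(0.3250) = -0.454, d' = 1.296
Session 2: z(0.6250) = 0.319, z(0.3125) = -0.489, d' = 0.808
Δd' = d'_Session 1 − d'_Session 2 = 1.296 − 0.808 = 0.488
Session 1 has the higher sensitivity.

Δd′ = 0.49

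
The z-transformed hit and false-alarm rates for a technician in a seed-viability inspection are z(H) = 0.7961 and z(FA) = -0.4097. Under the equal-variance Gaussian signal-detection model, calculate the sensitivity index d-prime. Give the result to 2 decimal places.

d' = z(H) − z(FA) = 0.7961 − (-0.4097) = 1.2058

d-prime = 1.21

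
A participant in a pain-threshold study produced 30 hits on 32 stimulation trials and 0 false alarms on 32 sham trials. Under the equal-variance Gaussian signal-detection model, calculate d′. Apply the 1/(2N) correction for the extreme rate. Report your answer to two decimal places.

The false-alarm rate is 0/32 = 0, so apply the 1/(2N) correction: FA → 1/(2·32) = 0.01562.
z(H) = z(0.93750) = 1.534
z(FA) = z(0.01562) = -2.154
d' = 1.534 − (-2.154) = 3.688

d′ = 3.69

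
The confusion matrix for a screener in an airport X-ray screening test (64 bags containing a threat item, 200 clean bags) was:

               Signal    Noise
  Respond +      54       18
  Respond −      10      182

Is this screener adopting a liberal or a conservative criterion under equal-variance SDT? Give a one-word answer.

conservative

z(H) = 1.010, z(FA) = -1.341
c = −½·(z(H) + z(FA)) = 0.1655
c > 0 → conservative criterion (biased toward responding “no”).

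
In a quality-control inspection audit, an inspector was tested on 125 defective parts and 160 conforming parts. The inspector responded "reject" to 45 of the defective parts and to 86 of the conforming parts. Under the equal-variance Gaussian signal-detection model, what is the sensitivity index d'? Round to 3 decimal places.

d' = -0.453

H = 45/125 = 0.3600
FA = 86/160 = 0.5375
z(H) = z(0.3600) = -0.3585
z(FA) = z(0.5375) = 0.0941
d' = z(H) − z(FA) = -0.3585 − 0.0941 = -0.4526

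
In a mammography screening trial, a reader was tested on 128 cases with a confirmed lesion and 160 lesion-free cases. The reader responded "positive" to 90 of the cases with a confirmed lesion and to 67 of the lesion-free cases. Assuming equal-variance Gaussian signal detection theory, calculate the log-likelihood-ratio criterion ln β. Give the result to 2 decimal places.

ln β = -0.12

H = 90/128 = 0.7031
FA = 67/160 = 0.4188
z(H) = 0.533
z(FA) = -0.205
ln β = −½·[z(H)² − z(FA)²] = −0.5 × (0.284 − 0.042) = -0.121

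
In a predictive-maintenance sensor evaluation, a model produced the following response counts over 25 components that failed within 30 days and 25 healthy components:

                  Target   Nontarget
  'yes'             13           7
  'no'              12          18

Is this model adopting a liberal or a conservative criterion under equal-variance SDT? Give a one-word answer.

conservative

z(H) = 0.050, z(FA) = -0.583
c = −½·(z(H) + z(FA)) = 0.2665
c > 0 → conservative criterion (biased toward responding “no”).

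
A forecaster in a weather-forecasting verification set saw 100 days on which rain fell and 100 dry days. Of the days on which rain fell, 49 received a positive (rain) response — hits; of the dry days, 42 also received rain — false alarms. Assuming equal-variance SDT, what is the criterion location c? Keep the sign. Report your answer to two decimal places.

H = 49/100 = 0.4900
FA = 42/100 = 0.4200
z(H) = -0.025
z(FA) = -0.202
c = −½·[z(H) + z(FA)] = −0.5 × (-0.025 + (-0.202)) = 0.1135
c > 0: the forecaster has a conservative response bias.

c = 0.11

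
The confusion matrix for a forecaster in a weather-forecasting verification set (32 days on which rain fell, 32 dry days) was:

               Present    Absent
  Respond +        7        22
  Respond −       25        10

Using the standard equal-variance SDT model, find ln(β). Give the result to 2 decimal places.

ln β = -0.18

H = 7/32 = 0.2188
FA = 22/32 = 0.6875
z(H) = z(0.2188) = -0.776
z(FA) = z(0.6875) = 0.489
ln β = −½·[z(H)² − z(FA)²] = −0.5 × (0.602 − 0.239) = -0.1815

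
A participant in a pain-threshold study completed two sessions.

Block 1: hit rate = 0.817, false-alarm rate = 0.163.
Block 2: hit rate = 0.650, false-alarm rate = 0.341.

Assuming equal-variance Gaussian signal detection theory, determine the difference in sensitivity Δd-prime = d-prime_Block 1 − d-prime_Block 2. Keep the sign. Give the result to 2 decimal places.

Δd-prime = 1.09

Block 1: z(0.817) = 0.904, z(0.163) = -0.982, d' = 1.886
Block 2: z(0.650) = 0.385, z(0.341) = -0.410, d' = 0.795
Δd' = d'_Block 1 − d'_Block 2 = 1.886 − 0.795 = 1.091
Block 1 has the higher sensitivity.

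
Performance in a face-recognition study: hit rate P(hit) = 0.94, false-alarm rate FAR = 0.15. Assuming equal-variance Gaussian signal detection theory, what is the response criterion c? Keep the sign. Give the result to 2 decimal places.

c = -0.26

z(H) = z(0.94) = 1.5548
z(FA) = z(0.15) = -1.0364
c = −½·[z(H) + z(FA)] = −0.5 × (1.5548 + (-1.0364)) = -0.2592
c < 0: the observer has a liberal response bias.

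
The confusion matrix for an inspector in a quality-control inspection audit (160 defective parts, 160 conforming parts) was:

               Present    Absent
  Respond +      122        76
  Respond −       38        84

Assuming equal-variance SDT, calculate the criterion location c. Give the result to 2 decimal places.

c = -0.33

H = 122/160 = 0.7625
FA = 76/160 = 0.4750
z(H) = 0.714
z(FA) = -0.063
c = −½·[z(H) + z(FA)] = −0.5 × (0.714 + (-0.063)) = -0.3255
c < 0: the inspector has a liberal response bias.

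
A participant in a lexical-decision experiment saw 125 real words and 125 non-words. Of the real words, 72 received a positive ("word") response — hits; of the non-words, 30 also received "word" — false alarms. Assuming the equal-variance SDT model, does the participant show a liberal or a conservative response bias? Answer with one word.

z(H) = 0.192, z(FA) = -0.706
c = −½·(z(H) + z(FA)) = 0.257
c > 0 → conservative criterion (biased toward responding “no”).

conservative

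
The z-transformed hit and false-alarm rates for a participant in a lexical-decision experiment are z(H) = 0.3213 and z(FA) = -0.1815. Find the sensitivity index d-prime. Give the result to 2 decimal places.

d' = z(H) − z(FA) = 0.3213 − (-0.1815) = 0.5028

d-prime = 0.50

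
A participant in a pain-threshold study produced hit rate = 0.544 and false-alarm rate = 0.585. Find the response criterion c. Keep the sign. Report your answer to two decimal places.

z(H) = 0.111
z(FA) = 0.215
c = −½·[z(H) + z(FA)] = −0.5 × (0.111 + 0.215) = -0.163

c = -0.16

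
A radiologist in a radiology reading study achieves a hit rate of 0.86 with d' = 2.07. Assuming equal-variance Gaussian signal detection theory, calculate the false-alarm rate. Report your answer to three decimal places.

false-alarm rate = 0.161

z(hit rate) = z(0.86) = 1.0803
z(FA) = z(H) − d' = 1.0803 − 2.07 = -0.9897
false-alarm rate = Φ(-0.9897) = 0.1612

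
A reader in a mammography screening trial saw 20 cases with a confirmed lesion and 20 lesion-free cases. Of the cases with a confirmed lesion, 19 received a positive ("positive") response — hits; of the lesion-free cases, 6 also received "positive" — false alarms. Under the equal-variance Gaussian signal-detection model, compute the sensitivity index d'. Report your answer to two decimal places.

d' = 2.17

H = 19/20 = 0.9500
FA = 6/20 = 0.3000
z(H) = z(0.9500) = 1.645
z(FA) = z(0.3000) = -0.524
d' = z(H) − z(FA) = 1.645 − (-0.524) = 2.169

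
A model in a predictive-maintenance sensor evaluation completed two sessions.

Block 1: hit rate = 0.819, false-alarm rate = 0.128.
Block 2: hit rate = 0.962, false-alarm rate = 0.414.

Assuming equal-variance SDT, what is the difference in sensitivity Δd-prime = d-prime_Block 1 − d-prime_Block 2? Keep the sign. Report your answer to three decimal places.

Δd-prime = 0.056

Block 1: z(0.819) = 0.9116, z(0.128) = -1.1359, d' = 2.0475
Block 2: z(0.962) = 1.7744, z(0.414) = -0.2173, d' = 1.9917
Δd' = d'_Block 1 − d'_Block 2 = 2.0475 − 1.9917 = 0.0558
Block 1 has the higher sensitivity.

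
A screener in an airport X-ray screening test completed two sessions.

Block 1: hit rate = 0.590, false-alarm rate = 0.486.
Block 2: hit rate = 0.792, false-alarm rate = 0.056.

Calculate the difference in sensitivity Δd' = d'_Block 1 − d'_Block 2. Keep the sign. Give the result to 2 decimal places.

Block 1: z(0.590) = 0.228, z(0.486) = -0.035, d' = 0.263
Block 2: z(0.792) = 0.813, z(0.056) = -1.589, d' = 2.402
Δd' = d'_Block 1 − d'_Block 2 = 0.263 − 2.402 = -2.139
Block 2 has the higher sensitivity.

Δd' = -2.14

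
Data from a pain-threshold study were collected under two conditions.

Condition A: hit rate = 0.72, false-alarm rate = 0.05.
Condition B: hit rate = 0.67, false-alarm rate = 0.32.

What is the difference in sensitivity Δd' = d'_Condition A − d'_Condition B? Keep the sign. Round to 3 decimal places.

Δd' = 1.320

Condition A: z(0.72) = 0.5828, z(0.05) = -1.6449, d' = 2.2277
Condition B: z(0.67) = 0.4399, z(0.32) = -0.4677, d' = 0.9076
Δd' = d'_Condition A − d'_Condition B = 2.2277 − 0.9076 = 1.3201
Condition A has the higher sensitivity.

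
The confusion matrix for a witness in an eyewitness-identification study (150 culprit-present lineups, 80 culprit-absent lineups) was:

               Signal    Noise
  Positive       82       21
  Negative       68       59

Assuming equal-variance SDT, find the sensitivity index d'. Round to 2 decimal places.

d' = 0.75

H = 82/150 = 0.5467
FA = 21/80 = 0.2625
z(H) = z(0.5467) = 0.117
z(FA) = z(0.2625) = -0.636
d' = z(H) − z(FA) = 0.117 − (-0.636) = 0.753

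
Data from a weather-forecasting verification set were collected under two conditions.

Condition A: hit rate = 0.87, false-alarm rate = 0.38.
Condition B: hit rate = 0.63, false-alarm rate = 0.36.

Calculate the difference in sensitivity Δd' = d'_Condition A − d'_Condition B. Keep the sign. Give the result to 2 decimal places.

Δd' = 0.74

Condition A: z(0.87) = 1.126, z(0.38) = -0.305, d' = 1.431
Condition B: z(0.63) = 0.332, z(0.36) = -0.358, d' = 0.690
Δd' = d'_Condition A − d'_Condition B = 1.431 − 0.690 = 0.741
Condition A has the higher sensitivity.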